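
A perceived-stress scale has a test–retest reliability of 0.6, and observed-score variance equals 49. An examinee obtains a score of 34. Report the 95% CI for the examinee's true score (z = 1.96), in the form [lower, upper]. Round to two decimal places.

SD = √49 ≈ 7.0000
The standard error of measurement is 7.0000*√(1 − 0.6000) ≈ 7.0000*0.6325 ≈ 4.4272.
1.96 * SEM ≈ 8.6773
Interval: (25.3227, 42.6773)

[25.32, 42.68]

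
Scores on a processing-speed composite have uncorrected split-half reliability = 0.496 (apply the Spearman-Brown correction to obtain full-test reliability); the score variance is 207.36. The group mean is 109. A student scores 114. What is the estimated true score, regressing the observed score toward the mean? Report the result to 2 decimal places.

112.32

Spearman-Brown: r = 2(0.496) / (1 + 0.496) = 0.99200 / 1.49600 ≃ 0.66310
T̂ = 0.66310(114) + 0.33690(109) ≃ 112.31551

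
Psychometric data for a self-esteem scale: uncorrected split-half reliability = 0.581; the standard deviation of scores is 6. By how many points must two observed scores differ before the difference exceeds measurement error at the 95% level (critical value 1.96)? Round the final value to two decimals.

r_full = 2·0.581 / (1 + 0.581) ≈ 0.735
SEM = 6.000 · √(1 − 0.735) = 6.000 · √0.265 ≈ 6.000 · 0.515 ≈ 3.089
Standard error of the difference = 3.089·√2 ≈ 4.368
Smallest detectable difference = 1.96·4.368 ≈ 8.562

8.56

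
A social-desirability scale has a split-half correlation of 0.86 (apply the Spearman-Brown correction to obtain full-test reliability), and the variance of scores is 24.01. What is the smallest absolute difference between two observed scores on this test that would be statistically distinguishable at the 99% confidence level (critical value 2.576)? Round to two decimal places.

4.90

SD = √24.01 = 4.900
Spearman-Brown: r = 2(0.86) / (1 + 0.86) = 1.720 / 1.860 ≈ 0.925
SEM = 4.900 * √(1 − 0.925) = 4.900 * √0.075 ≈ 4.900 * 0.274 ≈ 1.344
Standard error of the difference = 1.344·√2 ≈ 1.901
Smallest detectable difference = 2.576*1.901 ≈ 4.897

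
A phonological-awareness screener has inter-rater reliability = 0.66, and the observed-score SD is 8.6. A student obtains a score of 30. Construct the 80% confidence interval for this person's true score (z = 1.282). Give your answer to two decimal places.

SEM = 8.600*√(1 − 0.660) ≈ 5.015
Margin = 1.282 * 5.015 ≈ 6.429
Interval: (23.571, 36.429)

[23.57, 36.43]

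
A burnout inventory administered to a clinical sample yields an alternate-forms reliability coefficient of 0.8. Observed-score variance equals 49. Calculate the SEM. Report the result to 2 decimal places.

3.13

σ = 49^(1/2) = 7.000
SEM = 7.000·√(1 − 0.800) ≃ 3.130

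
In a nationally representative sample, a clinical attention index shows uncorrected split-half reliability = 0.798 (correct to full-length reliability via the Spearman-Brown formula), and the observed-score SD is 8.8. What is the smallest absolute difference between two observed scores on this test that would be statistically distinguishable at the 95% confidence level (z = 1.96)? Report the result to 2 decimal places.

8.18

r_full = 2·0.798 / (1 + 0.798) ≃ 0.888
SEM = 8.800·√(1 − 0.888) ≃ 2.950
SE_diff = √2 · SEM ≃ 4.171
Minimum reliable difference = 1.96 · SE_diff ≃ 1.96 · 4.171 ≃ 8.176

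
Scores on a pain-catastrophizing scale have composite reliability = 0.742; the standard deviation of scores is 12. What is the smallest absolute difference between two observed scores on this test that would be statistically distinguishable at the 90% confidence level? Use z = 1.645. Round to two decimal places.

14.18

SEM = 12.00000 * √(1 − 0.74200) = 12.00000 * √0.25800 ≈ 12.00000 * 0.50794 ≈ 6.09524
SE_diff = SEM * √2 ≈ 6.09524 * 1.41421 ≈ 8.61998
Minimum reliable difference = 1.645 * SE_diff ≈ 1.645 * 8.61998 ≈ 14.17986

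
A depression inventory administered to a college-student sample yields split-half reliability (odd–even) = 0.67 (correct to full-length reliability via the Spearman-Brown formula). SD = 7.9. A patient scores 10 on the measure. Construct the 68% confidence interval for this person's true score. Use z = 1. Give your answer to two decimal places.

[6.49, 13.51]

Full-length reliability (Spearman-Brown) = 2(0.67)/(1+0.67) ≈ 0.802
The standard error of measurement is 7.900*√(1 − 0.802) ≈ 7.900*0.445 ≈ 3.512.
Margin = 1 * 3.512 ≈ 3.512
68% CI: 10 ± 3.512 = [6.488, 13.512]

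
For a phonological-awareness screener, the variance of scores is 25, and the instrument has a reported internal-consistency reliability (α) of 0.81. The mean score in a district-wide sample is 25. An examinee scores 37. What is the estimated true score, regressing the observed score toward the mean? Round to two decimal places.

34.72

Estimated true score = 0.810·37 + (1 − 0.810)·25 ≈ 34.720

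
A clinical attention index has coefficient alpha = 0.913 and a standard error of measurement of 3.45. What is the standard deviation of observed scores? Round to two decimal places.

11.70

σ = SEM·(1 − r)^(−1/2) ≃ 3.45*3.390 ≃ 11.697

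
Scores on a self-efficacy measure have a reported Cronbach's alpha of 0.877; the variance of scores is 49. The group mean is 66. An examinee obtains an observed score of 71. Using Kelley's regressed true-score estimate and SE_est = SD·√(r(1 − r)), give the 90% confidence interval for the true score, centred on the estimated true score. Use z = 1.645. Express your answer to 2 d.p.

SD = √49 = 7.0000
Estimated true score = 0.8770*71 + (1 − 0.8770)*66 ≈ 70.3850
SE_est = SD * √(r(1 − r)) = 7.0000 * √0.1079 ≈ 7.0000 * 0.3284 ≈ 2.2991
90% CI: 70.3850 ± 3.7820 ≈ (66.6030, 74.1670)

[66.60, 74.17]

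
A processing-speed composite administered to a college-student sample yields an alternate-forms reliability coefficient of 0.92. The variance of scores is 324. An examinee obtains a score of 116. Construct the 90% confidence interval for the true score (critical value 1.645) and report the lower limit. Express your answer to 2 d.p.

107.63

σ = 324^(1/2) = 18.0000
SEM = 18.0000 * √(1 − 0.9200) = 18.0000 * √0.0800 ≈ 18.0000 * 0.2828 ≈ 5.0912
Margin = 1.645 * 5.0912 ≈ 8.3750
Lower bound: 116 − 8.3750 = 107.6250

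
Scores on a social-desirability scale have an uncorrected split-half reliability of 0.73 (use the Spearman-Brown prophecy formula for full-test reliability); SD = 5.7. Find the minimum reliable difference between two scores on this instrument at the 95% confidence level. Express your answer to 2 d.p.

6.24

Spearman-Brown: r = 2(0.73) / (1 + 0.73) = 1.4600 / 1.7300 ≈ 0.8439
The standard error of measurement is 5.7000*√(1 − 0.8439) ≈ 5.7000*0.3951 ≈ 2.2518.
SE_diff = SEM * √2 ≈ 2.2518 * 1.4142 ≈ 3.1846
Minimum reliable difference = 1.96 * SE_diff ≈ 1.96 * 3.1846 ≈ 6.2417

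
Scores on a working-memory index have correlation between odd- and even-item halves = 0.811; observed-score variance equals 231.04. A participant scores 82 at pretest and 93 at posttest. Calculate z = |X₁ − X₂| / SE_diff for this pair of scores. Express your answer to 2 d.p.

SD = √231.04 = 15.2000
Spearman-Brown: r = 2(0.811) / (1 + 0.811) = 1.6220 / 1.8110 ≈ 0.8956
The standard error of measurement is 15.2000×√(1 − 0.8956) ≈ 15.2000×0.3231 ≈ 4.9104.
SE_diff = √2 × SEM ≈ 6.9443
z = |82 − 93| / 6.9443 = 11 / 6.9443 ≈ 1.5840

1.58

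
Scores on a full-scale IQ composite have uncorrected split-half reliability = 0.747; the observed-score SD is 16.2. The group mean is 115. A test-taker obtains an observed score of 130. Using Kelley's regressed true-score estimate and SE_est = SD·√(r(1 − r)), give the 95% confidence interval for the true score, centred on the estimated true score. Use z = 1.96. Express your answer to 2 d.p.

[116.65, 139.00]

Full-length reliability (Spearman-Brown) = 2(0.747)/(1+0.747) ≃ 0.855
T̂ = 0.855(130) + 0.145(115) ≃ 127.828
SE_est = SD * √(r(1 − r)) = 16.200 * √0.124 ≃ 16.200 * 0.352 ≃ 5.701
95% CI: 127.828 ± 11.174 ≃ (116.654, 139.002)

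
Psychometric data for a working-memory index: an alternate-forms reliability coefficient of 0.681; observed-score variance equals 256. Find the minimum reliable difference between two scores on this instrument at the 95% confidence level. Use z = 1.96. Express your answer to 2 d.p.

25.05

SD = √256 ≈ 16.000
The standard error of measurement is 16.000·√(1 − 0.681) ≈ 16.000·0.565 ≈ 9.037.
SE_diff = SEM · √2 ≈ 9.037 · 1.414 ≈ 12.780
Minimum reliable difference = 1.96 · SE_diff ≈ 1.96 · 12.780 ≈ 25.049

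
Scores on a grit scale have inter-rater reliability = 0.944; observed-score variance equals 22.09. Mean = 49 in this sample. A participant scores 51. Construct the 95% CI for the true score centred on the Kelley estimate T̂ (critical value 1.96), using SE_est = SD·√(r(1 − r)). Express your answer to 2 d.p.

[48.77, 53.01]

SD = √22.09 = 4.7000
Estimated true score = 0.9440*51 + (1 − 0.9440)*49 ≈ 50.8880
SE_est = 4.7000*√(0.9440*0.0560) ≈ 1.0806
95% CI: 50.8880 ± 2.1180 ≈ (48.7700, 53.0060)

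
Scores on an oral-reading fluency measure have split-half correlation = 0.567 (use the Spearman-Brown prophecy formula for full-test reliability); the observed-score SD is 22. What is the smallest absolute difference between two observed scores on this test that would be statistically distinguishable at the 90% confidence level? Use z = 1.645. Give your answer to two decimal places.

26.90

Full-length reliability (Spearman-Brown) = 2(0.567)/(1+0.567) ≈ 0.72368
The standard error of measurement is 22.00000·√(1 − 0.72368) ≈ 22.00000·0.52567 ≈ 11.56464.
Standard error of the difference = 11.56464·√2 ≈ 16.35487
Smallest detectable difference = 1.645·16.35487 ≈ 26.90376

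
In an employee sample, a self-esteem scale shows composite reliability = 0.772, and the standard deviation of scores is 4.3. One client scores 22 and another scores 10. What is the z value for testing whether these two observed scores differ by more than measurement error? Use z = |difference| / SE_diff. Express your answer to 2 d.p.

SEM = 4.30000×√(1 − 0.77200) ≈ 2.05322
Standard error of the difference = 2.05322·√2 ≈ 2.90369
z = |22 − 10| / 2.90369 = 12 / 2.90369 ≈ 4.13267

4.13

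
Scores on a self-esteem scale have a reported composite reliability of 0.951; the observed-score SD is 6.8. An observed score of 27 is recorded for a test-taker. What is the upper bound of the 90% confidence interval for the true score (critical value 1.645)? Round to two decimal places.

The standard error of measurement is 6.800·√(1 − 0.951) ≈ 6.800·0.221 ≈ 1.505.
1.645 · SEM ≈ 2.476
Upper bound: 27 + 2.476 = 29.476

29.48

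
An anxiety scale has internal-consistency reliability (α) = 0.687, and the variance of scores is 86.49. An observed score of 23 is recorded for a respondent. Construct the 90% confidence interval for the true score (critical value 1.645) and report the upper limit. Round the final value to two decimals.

SD = √86.49 ≈ 9.3000
SEM = 9.3000 * √(1 − 0.6870) = 9.3000 * √0.3130 ≈ 9.3000 * 0.5595 ≈ 5.2030
Half-width = 1.645*5.2030 ≈ 8.5590
Upper bound: 23 + 8.5590 = 31.5590

31.56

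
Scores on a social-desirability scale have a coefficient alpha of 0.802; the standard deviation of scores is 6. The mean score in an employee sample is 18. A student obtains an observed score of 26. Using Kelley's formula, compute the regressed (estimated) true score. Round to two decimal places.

Estimated true score = 0.8020·26 + (1 − 0.8020)·18 ≈ 24.4160

24.42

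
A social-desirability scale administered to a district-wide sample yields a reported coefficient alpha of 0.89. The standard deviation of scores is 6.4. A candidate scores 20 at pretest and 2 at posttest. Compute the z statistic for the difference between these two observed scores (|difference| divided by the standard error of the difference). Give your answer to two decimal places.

SEM = 6.400·√(1 − 0.890) ≈ 2.123
SE_diff = SEM · √2 ≈ 2.123 · 1.414 ≈ 3.002
z = |20 − 2| / 3.002 = 18 / 3.002 ≈ 5.996

6.00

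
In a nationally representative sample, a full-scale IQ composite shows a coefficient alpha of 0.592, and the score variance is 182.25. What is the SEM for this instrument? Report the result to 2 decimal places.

8.62

SD = √182.25 = 13.500
SEM = 13.500·√(1 − 0.592) ≈ 8.623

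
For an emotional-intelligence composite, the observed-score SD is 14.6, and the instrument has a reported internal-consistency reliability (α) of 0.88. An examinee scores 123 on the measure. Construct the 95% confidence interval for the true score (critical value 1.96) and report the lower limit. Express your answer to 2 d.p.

113.09

SEM = 14.6000×√(1 − 0.8800) ≈ 5.0576
1.96 × SEM ≈ 9.9129
Lower bound: 123 − 9.9129 = 113.0871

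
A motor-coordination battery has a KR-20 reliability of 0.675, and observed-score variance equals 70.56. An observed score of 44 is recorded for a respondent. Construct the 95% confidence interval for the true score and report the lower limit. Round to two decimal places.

σ = 70.56^(1/2) = 8.400
SEM = 8.400*√(1 − 0.675) ≈ 4.789
Margin = 1.96 * 4.789 ≈ 9.386
Lower limit = 44 − 9.386 ≈ 34.614

34.61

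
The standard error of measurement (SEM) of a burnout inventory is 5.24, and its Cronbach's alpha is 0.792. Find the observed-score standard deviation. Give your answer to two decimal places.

11.49

SD = SEM / √(1 − r) = 5.24 / √0.2080 ≈ 5.24 / 0.4561 ≈ 11.4895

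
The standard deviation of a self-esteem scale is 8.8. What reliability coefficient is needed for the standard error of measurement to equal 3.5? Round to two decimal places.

0.84

r = 1 − (3.500/8.8)² ≈ 1 − 0.158 ≈ 0.842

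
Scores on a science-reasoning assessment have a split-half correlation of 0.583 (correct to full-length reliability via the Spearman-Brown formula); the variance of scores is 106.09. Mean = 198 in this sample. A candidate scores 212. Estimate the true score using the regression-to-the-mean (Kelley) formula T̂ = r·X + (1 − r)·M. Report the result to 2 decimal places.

Full-length reliability (Spearman-Brown) = 2(0.583)/(1+0.583) ≈ 0.73658
T̂ = 0.73658(212) + 0.26342(198) ≈ 208.31207

208.31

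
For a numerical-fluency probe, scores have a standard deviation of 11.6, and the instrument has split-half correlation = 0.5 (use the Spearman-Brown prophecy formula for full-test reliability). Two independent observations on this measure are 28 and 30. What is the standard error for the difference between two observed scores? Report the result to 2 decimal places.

9.47

Spearman-Brown: r = 2(0.5) / (1 + 0.5) = 1.00000 / 1.50000 ≈ 0.66667
SEM = 11.60000 × √(1 − 0.66667) = 11.60000 × √0.33333 ≈ 11.60000 × 0.57735 ≈ 6.69726
Standard error of the difference = 6.69726·√2 ≈ 9.47136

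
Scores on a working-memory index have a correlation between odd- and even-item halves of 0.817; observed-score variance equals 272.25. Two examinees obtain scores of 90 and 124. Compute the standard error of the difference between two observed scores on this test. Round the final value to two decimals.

7.41

σ = 272.25^(1/2) = 16.50000
Spearman-Brown: r = 2(0.817) / (1 + 0.817) = 1.63400 / 1.81700 ≈ 0.89928
SEM = 16.50000 × √(1 − 0.89928) = 16.50000 × √0.10072 ≈ 16.50000 × 0.31736 ≈ 5.23639
Standard error of the difference = 5.23639·√2 ≈ 7.40537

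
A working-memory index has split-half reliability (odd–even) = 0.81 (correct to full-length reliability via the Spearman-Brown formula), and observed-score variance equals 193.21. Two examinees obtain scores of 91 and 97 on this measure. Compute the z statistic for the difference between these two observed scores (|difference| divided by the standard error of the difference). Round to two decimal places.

0.94

SD = √193.21 = 13.9000
r_full = 2·0.81 / (1 + 0.81) ≃ 0.8950
SEM = 13.9000 * √(1 − 0.8950) = 13.9000 * √0.1050 ≃ 13.9000 * 0.3240 ≃ 4.5035
SE_diff = √2 * SEM ≃ 6.3689
z = 6 / 6.3689 ≃ 0.9421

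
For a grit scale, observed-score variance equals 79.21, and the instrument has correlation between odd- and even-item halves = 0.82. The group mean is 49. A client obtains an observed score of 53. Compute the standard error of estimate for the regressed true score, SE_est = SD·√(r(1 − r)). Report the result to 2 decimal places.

2.66

SD = √79.21 = 8.9000
r_full = 2·0.82 / (1 + 0.82) ≈ 0.9011
SE_est = SD × √(r(1 − r)) = 8.9000 × √0.0891 ≈ 8.9000 × 0.2985 ≈ 2.6569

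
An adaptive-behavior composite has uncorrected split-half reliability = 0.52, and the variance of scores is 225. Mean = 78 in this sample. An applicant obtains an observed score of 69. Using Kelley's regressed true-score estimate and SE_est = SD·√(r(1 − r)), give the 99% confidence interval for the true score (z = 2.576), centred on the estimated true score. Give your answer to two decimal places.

SD = √225 ≈ 15.00000
Spearman-Brown: r = 2(0.52) / (1 + 0.52) = 1.04000 / 1.52000 ≈ 0.68421
T̂ = r·X + (1 − r)·M = 0.68421×69 + 0.31579×78 ≈ 47.21053 + 24.63158 ≈ 71.84211
SE_est = SD × √(r(1 − r)) = 15.00000 × √0.21607 ≈ 15.00000 × 0.46483 ≈ 6.97244
99% CI: 71.84211 ± 17.96101 ≈ (53.88109, 89.80312)

[53.88, 89.80]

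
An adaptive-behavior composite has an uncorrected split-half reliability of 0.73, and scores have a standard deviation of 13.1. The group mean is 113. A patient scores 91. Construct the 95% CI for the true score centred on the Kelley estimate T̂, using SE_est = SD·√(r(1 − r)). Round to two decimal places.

[85.12, 103.75]

r_full = 2·0.73 / (1 + 0.73) ≈ 0.844
Estimated true score = 0.844×91 + (1 − 0.844)×113 ≈ 94.434
SE_est = SD × √(r(1 − r)) = 13.100 × √0.132 ≈ 13.100 × 0.363 ≈ 4.754
CI = 94.434 ± 1.96 × 4.754 → [85.115, 103.752]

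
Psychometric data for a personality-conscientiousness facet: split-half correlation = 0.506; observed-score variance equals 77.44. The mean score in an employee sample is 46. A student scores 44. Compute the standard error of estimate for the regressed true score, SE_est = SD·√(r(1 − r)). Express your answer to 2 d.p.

SD = √77.44 = 8.8000
r_full = 2·0.506 / (1 + 0.506) ≈ 0.6720
SE_est = 8.8000×√(0.6720×0.3280) ≈ 4.1315

4.13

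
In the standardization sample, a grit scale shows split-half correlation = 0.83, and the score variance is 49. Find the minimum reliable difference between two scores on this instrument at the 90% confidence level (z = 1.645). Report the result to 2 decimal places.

4.96

SD = √49 ≈ 7.000
r_full = 2·0.83 / (1 + 0.83) ≈ 0.907
SEM = 7.000×√(1 − 0.907) ≈ 2.134
Standard error of the difference = 2.134·√2 ≈ 3.017
Minimum reliable difference = 1.645 × SE_diff ≈ 1.645 × 3.017 ≈ 4.963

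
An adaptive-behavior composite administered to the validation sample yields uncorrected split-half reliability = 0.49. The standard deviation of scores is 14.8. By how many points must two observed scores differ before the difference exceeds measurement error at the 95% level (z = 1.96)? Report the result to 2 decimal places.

24.00

Spearman-Brown: r = 2(0.49) / (1 + 0.49) = 0.9800 / 1.4900 ≈ 0.6577
SEM = 14.8000 · √(1 − 0.6577) = 14.8000 · √0.3423 ≈ 14.8000 · 0.5850 ≈ 8.6587
SE_diff = √2 · SEM ≈ 12.2453
Smallest detectable difference = 1.96·12.2453 ≈ 24.0007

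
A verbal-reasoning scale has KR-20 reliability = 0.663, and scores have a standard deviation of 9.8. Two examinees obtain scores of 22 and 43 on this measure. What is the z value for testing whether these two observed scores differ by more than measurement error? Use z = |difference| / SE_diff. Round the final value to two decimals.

SEM = 9.8000 × √(1 − 0.6630) = 9.8000 × √0.3370 ≈ 9.8000 × 0.5805 ≈ 5.6891
Standard error of the difference = 5.6891·√2 ≈ 8.0456
z = |22 − 43| / 8.0456 = 21 / 8.0456 ≈ 2.6101

2.61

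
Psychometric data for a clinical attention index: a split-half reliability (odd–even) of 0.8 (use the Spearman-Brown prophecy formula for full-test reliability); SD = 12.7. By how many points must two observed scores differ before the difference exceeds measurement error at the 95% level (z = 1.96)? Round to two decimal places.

Spearman-Brown: r = 2(0.8) / (1 + 0.8) = 1.600 / 1.800 ≈ 0.889
The standard error of measurement is 12.700×√(1 − 0.889) ≈ 12.700×0.333 ≈ 4.233.
Standard error of the difference = 4.233·√2 ≈ 5.987
Smallest detectable difference = 1.96×5.987 ≈ 11.734

11.73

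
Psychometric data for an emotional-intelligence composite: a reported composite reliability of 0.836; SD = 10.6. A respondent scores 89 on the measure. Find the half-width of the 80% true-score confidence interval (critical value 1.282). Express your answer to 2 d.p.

SEM = 10.6000×√(1 − 0.8360) ≃ 4.2927
Margin = 1.282 × 4.2927 ≃ 5.5032

5.50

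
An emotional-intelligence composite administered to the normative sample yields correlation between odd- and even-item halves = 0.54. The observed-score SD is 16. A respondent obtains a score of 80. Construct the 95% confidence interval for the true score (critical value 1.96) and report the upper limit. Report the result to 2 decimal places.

r_full = 2·0.54 / (1 + 0.54) ≈ 0.70130
SEM = 16.00000·√(1 − 0.70130) ≈ 8.74457
1.96 · SEM ≈ 17.13936
Upper bound: 80 + 17.13936 = 97.13936

97.14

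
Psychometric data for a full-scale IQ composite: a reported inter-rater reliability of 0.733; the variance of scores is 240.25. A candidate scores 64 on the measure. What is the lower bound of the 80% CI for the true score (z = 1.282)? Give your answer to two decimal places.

53.73

SD = √240.25 = 15.5000
SEM = 15.5000 * √(1 − 0.7330) = 15.5000 * √0.2670 ≃ 15.5000 * 0.5167 ≃ 8.0092
1.282 * SEM ≃ 10.2678
Lower bound: 64 − 10.2678 = 53.7322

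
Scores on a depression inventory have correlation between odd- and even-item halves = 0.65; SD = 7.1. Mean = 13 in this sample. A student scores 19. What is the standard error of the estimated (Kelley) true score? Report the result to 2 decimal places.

r_full = 2·0.65 / (1 + 0.65) ≈ 0.788
SE_est = SD * √(r(1 − r)) = 7.100 * √0.167 ≈ 7.100 * 0.409 ≈ 2.903

2.90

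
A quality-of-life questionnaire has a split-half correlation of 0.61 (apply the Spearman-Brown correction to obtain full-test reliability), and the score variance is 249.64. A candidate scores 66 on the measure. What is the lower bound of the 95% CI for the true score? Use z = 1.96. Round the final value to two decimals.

50.76

SD = √249.64 = 15.80000
Spearman-Brown: r = 2(0.61) / (1 + 0.61) = 1.22000 / 1.61000 ≈ 0.75776
The standard error of measurement is 15.80000·√(1 − 0.75776) ≈ 15.80000·0.49217 ≈ 7.77636.
1.96 · SEM ≈ 15.24167
Lower bound: 66 − 15.24167 = 50.75833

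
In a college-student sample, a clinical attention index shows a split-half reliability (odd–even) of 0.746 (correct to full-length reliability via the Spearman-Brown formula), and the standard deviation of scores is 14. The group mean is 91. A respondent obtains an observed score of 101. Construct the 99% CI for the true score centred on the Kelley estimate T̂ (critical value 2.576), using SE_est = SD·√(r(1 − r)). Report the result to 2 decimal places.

[86.83, 112.26]

Full-length reliability (Spearman-Brown) = 2(0.746)/(1+0.746) ≃ 0.8545
T̂ = 0.8545(101) + 0.1455(91) ≃ 99.5452
SE_est = SD · √(r(1 − r)) = 14.0000 · √0.1243 ≃ 14.0000 · 0.3526 ≃ 4.9361
99% CI: 99.5452 ± 12.7154 ≃ (86.8298, 112.2607)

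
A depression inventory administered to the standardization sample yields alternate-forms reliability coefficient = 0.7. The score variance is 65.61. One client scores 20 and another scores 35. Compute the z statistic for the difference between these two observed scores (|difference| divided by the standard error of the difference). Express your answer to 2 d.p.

2.39

σ = 65.61^(1/2) = 8.100
The standard error of measurement is 8.100·√(1 − 0.700) ≈ 8.100·0.548 ≈ 4.437.
SE_diff = SEM · √2 ≈ 4.437 · 1.414 ≈ 6.274
z = |20 − 35| / 6.274 = 15 / 6.274 ≈ 2.391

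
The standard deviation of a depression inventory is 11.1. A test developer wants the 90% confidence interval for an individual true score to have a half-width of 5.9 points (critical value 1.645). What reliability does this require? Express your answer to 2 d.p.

0.90

SEM needed = half-width / z = 5.9/1.645 ≈ 3.5866
Required reliability = 1 − (SEM/SD)² = 1 − 0.1044 ≈ 0.8956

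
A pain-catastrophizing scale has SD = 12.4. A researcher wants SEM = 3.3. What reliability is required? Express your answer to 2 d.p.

Required reliability = 1 − (SEM/SD)² = 1 − 0.0708 ≈ 0.9292

0.93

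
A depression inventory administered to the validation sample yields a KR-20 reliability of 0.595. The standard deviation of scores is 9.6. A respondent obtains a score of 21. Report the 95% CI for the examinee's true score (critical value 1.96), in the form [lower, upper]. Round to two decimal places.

The standard error of measurement is 9.6000*√(1 − 0.5950) ≈ 9.6000*0.6364 ≈ 6.1094.
Half-width = 1.96*6.1094 ≈ 11.9744
CI = 21 ± 11.9744 → [9.0256, 32.9744]

[9.03, 32.97]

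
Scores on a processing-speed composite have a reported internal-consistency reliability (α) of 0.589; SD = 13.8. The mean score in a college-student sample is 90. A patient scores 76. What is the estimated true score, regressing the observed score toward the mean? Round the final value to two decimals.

81.75

Estimated true score = 0.589·76 + (1 − 0.589)·90 ≈ 81.754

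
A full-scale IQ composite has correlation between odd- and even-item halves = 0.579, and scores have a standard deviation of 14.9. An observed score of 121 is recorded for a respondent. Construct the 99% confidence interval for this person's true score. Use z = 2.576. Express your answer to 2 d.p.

Spearman-Brown: r = 2(0.579) / (1 + 0.579) = 1.1580 / 1.5790 ≈ 0.7334
SEM = 14.9000 · √(1 − 0.7334) = 14.9000 · √0.2666 ≈ 14.9000 · 0.5164 ≈ 7.6937
Half-width = 2.576·7.6937 ≈ 19.8190
Interval: (101.1810, 140.8190)

[101.18, 140.82]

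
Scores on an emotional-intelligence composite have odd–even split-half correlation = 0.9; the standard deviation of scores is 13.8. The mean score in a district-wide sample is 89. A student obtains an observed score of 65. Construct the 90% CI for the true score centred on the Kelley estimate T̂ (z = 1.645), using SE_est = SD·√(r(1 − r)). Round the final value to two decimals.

[61.19, 71.33]

r_full = 2·0.9 / (1 + 0.9) ≈ 0.947
T̂ = r·X + (1 − r)·M = 0.947·65 + 0.053·89 ≈ 61.579 + 4.684 ≈ 66.263
SE_est = 13.800·√[r(1 − r)] ≈ 3.081
90% CI: 66.263 ± 5.069 ≈ (61.194, 71.332)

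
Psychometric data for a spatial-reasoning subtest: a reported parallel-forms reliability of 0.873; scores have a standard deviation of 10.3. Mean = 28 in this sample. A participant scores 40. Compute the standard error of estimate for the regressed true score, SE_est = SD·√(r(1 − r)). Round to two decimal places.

SE_est = SD · √(r(1 − r)) = 10.3000 · √0.1109 ≈ 10.3000 · 0.3330 ≈ 3.4296

3.43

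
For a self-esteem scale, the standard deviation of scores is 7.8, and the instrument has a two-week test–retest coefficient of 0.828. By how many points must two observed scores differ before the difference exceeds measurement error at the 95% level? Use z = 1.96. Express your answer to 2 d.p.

8.97

SEM = 7.800·√(1 − 0.828) ≈ 3.235
Standard error of the difference = 3.235·√2 ≈ 4.575
Minimum reliable difference = 1.96 · SE_diff ≈ 1.96 · 4.575 ≈ 8.967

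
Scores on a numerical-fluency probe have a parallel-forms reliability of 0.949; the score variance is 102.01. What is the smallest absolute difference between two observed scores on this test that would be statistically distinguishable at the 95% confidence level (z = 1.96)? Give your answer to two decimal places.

SD = √102.01 ≃ 10.1000
SEM = 10.1000 * √(1 − 0.9490) = 10.1000 * √0.0510 ≃ 10.1000 * 0.2258 ≃ 2.2809
SE_diff = √2 * SEM ≃ 3.2257
Minimum reliable difference = 1.96 * SE_diff ≃ 1.96 * 3.2257 ≃ 6.3223

6.32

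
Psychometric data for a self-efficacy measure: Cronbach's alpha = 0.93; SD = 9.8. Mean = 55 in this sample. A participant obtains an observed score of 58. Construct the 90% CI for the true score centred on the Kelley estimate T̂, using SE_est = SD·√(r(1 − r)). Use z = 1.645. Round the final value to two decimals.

[53.68, 61.90]

T̂ = 0.9300(58) + 0.0700(55) ≈ 57.7900
SE_est = 9.8000·√[r(1 − r)] ≈ 2.5004
90% CI: 57.7900 ± 4.1132 ≈ (53.6768, 61.9032)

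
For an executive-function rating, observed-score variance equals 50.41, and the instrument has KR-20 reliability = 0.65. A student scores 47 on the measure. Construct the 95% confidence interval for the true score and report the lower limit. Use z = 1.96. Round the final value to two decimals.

38.77

σ = 50.41^(1/2) = 7.1000
SEM = 7.1000 × √(1 − 0.6500) = 7.1000 × √0.3500 ≈ 7.1000 × 0.5916 ≈ 4.2004
Margin = 1.96 × 4.2004 ≈ 8.2328
Lower limit = 47 − 8.2328 ≈ 38.7672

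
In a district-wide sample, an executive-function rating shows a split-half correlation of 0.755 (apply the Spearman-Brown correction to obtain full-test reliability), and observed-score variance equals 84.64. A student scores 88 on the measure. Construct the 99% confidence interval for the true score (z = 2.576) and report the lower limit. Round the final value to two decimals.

79.15

SD = √84.64 = 9.2000
Full-length reliability (Spearman-Brown) = 2(0.755)/(1+0.755) ≈ 0.8604
The standard error of measurement is 9.2000×√(1 − 0.8604) ≈ 9.2000×0.3736 ≈ 3.4374.
Half-width = 2.576×3.4374 ≈ 8.8548
Lower bound: 88 − 8.8548 = 79.1452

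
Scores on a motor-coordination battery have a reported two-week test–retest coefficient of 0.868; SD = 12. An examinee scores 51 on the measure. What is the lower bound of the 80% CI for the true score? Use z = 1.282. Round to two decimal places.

SEM = 12.000 · √(1 − 0.868) = 12.000 · √0.132 ≃ 12.000 · 0.363 ≃ 4.360
Margin = 1.282 · 4.360 ≃ 5.589
Lower limit = 51 − 5.589 ≃ 45.411

45.41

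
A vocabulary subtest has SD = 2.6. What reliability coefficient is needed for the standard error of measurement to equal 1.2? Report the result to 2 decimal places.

r = 1 − (SEM / SD)² = 1 − (1.2000 / 2.6)² ≈ 1 − 0.2130 ≈ 0.7870

0.79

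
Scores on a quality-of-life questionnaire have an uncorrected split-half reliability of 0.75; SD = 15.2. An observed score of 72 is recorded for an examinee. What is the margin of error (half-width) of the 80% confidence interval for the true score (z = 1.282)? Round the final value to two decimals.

7.37

Spearman-Brown: r = 2(0.75) / (1 + 0.75) = 1.5000 / 1.7500 ≃ 0.8571
SEM = 15.2000·√(1 − 0.8571) ≃ 5.7451
1.282 · SEM ≃ 7.3652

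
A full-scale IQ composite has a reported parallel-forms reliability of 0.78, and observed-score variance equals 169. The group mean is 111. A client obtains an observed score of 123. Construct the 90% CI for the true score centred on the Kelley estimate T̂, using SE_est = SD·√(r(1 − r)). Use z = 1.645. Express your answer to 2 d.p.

[111.50, 129.22]

σ = 169^(1/2) = 13.00000
T̂ = 0.78000(123) + 0.22000(111) ≈ 120.36000
SE_est = SD · √(r(1 − r)) = 13.00000 · √0.17160 ≈ 13.00000 · 0.41425 ≈ 5.38520
90% CI: 120.36000 ± 8.85866 ≈ (111.50134, 129.21866)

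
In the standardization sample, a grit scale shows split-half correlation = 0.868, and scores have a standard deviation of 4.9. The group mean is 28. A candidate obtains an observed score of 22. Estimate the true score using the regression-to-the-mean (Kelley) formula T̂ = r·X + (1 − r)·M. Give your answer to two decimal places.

22.42

Full-length reliability (Spearman-Brown) = 2(0.868)/(1+0.868) ≈ 0.929
T̂ = r·X + (1 − r)·M = 0.929*22 + 0.071*28 ≈ 20.445 + 1.979 ≈ 22.424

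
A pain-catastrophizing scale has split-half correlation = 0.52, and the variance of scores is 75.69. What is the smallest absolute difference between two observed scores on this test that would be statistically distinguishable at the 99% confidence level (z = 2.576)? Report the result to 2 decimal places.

SD = √75.69 ≈ 8.7000
Spearman-Brown: r = 2(0.52) / (1 + 0.52) = 1.0400 / 1.5200 ≈ 0.6842
The standard error of measurement is 8.7000×√(1 − 0.6842) ≈ 8.7000×0.5620 ≈ 4.8890.
Standard error of the difference = 4.8890·√2 ≈ 6.9141
Smallest detectable difference = 2.576×6.9141 ≈ 17.8106

17.81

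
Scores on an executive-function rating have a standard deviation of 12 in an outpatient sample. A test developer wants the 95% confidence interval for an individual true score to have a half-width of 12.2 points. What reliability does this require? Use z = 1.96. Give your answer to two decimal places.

0.73

SEM needed = half-width / z = 12.2/1.96 ≃ 6.224
r = 1 − (6.224/12)² ≃ 1 − 0.269 ≃ 0.731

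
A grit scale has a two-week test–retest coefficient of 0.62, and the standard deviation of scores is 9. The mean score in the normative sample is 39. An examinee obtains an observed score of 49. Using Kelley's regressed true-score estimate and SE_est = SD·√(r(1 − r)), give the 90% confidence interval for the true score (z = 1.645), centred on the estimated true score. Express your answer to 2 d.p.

Estimated true score = 0.6200×49 + (1 − 0.6200)×39 ≈ 45.2000
SE_est = SD × √(r(1 − r)) = 9.0000 × √0.2356 ≈ 9.0000 × 0.4854 ≈ 4.3685
90% CI: 45.2000 ± 7.1861 ≈ (38.0139, 52.3861)

[38.01, 52.39]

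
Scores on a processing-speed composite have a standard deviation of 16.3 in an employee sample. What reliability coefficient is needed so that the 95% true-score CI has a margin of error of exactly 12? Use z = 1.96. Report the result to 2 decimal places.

0.86

Required SEM = 12 / 1.96 ≃ 6.12245
r = 1 − (6.12245/16.3)² ≃ 1 − 0.14108 ≃ 0.85892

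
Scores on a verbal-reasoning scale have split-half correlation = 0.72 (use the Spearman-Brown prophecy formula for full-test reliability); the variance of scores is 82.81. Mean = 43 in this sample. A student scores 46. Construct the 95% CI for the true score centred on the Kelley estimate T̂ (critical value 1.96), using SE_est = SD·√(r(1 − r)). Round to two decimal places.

SD = √82.81 = 9.100
r_full = 2·0.72 / (1 + 0.72) ≃ 0.837
T̂ = r·X + (1 − r)·M = 0.837×46 + 0.163×43 ≃ 38.512 + 7.000 ≃ 45.512
SE_est = SD × √(r(1 − r)) = 9.100 × √0.136 ≃ 9.100 × 0.369 ≃ 3.359
CI = 45.512 ± 1.96 × 3.359 → [38.927, 52.096]

[38.93, 52.10]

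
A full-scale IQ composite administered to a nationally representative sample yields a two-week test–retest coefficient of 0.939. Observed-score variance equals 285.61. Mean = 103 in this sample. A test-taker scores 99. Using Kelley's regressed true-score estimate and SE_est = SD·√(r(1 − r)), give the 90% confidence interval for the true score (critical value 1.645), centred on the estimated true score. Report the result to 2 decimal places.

SD = √285.61 = 16.9000
T̂ = 0.9390(99) + 0.0610(103) ≈ 99.2440
SE_est = SD × √(r(1 − r)) = 16.9000 × √0.0573 ≈ 16.9000 × 0.2393 ≈ 4.0447
CI = 99.2440 ± 1.645 × 4.0447 → [92.5905, 105.8975]

[92.59, 105.90]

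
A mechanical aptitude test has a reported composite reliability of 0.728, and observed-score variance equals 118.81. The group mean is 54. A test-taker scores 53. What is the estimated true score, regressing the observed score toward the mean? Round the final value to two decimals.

T̂ = 0.7280(53) + 0.2720(54) ≈ 53.2720

53.27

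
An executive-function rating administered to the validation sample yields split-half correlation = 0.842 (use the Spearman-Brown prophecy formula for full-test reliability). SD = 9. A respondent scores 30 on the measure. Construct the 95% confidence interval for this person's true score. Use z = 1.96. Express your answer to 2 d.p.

Full-length reliability (Spearman-Brown) = 2(0.842)/(1+0.842) ≈ 0.914
SEM = 9.000 * √(1 − 0.914) = 9.000 * √0.086 ≈ 9.000 * 0.293 ≈ 2.636
Margin = 1.96 * 2.636 ≈ 5.166
95% CI: 30 ± 5.166 = [24.834, 35.166]

[24.83, 35.17]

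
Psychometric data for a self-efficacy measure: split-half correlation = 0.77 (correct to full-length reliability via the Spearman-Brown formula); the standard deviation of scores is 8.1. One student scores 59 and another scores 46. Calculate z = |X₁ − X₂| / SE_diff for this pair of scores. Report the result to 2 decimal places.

Full-length reliability (Spearman-Brown) = 2(0.77)/(1+0.77) ≈ 0.8701
SEM = 8.1000×√(1 − 0.8701) ≈ 2.9199
SE_diff = SEM × √2 ≈ 2.9199 × 1.4142 ≈ 4.1293
z = 13 / 4.1293 ≈ 3.1482

3.15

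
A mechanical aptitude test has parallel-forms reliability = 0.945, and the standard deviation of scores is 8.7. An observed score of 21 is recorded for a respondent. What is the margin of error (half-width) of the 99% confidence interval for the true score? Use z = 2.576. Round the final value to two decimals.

SEM = 8.7000·√(1 − 0.9450) ≈ 2.0403
Half-width = 2.576·2.0403 ≈ 5.2559

5.26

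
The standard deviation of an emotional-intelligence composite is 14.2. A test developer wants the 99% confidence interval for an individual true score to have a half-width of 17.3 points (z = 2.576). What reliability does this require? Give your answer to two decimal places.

Required SEM = 17.3 / 2.576 ≃ 6.71584
Required reliability = 1 − (SEM/SD)² = 1 − 0.22368 ≃ 0.77632

0.78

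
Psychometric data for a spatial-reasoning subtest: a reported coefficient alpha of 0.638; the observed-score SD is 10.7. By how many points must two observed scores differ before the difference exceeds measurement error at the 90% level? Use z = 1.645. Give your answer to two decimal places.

SEM = 10.7000·√(1 − 0.6380) ≈ 6.4378
SE_diff = SEM · √2 ≈ 6.4378 · 1.4142 ≈ 9.1044
Smallest detectable difference = 1.645·9.1044 ≈ 14.9768

14.98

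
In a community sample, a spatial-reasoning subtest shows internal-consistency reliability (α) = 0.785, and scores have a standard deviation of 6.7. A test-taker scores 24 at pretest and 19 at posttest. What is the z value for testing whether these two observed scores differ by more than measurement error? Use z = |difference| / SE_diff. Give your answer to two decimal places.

SEM = 6.7000 × √(1 − 0.7850) = 6.7000 × √0.2150 ≈ 6.7000 × 0.4637 ≈ 3.1067
SE_diff = SEM × √2 ≈ 3.1067 × 1.4142 ≈ 4.3935
z = |24 − 19| / 4.3935 = 5 / 4.3935 ≈ 1.1380

1.14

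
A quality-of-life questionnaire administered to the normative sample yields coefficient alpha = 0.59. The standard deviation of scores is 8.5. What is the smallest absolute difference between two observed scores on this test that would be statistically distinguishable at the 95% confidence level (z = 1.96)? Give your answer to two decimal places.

The standard error of measurement is 8.5000×√(1 − 0.5900) ≈ 8.5000×0.6403 ≈ 5.4427.
Standard error of the difference = 5.4427·√2 ≈ 7.6971
Minimum reliable difference = 1.96 × SE_diff ≈ 1.96 × 7.6971 ≈ 15.0863

15.09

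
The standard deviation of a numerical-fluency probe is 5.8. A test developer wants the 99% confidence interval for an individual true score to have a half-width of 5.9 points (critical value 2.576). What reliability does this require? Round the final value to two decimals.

SEM needed = half-width / z = 5.9/2.576 ≈ 2.2904
r = 1 − (2.2904/5.8)² ≈ 1 − 0.1559 ≈ 0.8441

0.84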